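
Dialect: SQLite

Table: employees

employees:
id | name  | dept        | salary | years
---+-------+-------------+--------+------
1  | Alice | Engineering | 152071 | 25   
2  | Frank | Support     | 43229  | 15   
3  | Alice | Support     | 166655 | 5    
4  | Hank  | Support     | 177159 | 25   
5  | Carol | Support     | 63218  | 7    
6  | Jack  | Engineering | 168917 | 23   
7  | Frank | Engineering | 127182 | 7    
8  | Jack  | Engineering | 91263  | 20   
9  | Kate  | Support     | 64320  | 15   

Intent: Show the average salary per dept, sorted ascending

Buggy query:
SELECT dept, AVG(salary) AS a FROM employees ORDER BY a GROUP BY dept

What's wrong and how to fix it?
Bug: GROUP BY must precede ORDER BY

Fix: Reorder: SELECT … FROM … GROUP BY … ORDER BY …

Corrected query:
SELECT dept, AVG(salary) AS a FROM employees GROUP BY dept ORDER BY a

Result:
dept        | a        
------------+----------
Support     | 102916.2 
Engineering | 134858.25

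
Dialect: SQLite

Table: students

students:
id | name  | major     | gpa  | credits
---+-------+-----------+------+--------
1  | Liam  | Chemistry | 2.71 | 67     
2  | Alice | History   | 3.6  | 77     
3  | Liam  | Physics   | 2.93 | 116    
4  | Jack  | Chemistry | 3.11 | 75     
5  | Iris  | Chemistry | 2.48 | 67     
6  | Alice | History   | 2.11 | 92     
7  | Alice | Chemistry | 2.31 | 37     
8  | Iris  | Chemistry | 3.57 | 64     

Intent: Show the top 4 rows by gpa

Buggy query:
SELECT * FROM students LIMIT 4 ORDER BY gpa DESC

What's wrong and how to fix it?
Bug: ORDER BY cannot follow LIMIT; LIMIT is the final clause

Fix: Sort with ORDER BY, then apply LIMIT

Corrected query:
SELECT * FROM students ORDER BY gpa DESC LIMIT 4

Result:
id | name  | major     | gpa  | credits
---+-------+-----------+------+--------
2  | Alice | History   | 3.6  | 77     
8  | Iris  | Chemistry | 3.57 | 64     
4  | Jack  | Chemistry | 3.11 | 75     
3  | Liam  | Physics   | 2.93 | 116    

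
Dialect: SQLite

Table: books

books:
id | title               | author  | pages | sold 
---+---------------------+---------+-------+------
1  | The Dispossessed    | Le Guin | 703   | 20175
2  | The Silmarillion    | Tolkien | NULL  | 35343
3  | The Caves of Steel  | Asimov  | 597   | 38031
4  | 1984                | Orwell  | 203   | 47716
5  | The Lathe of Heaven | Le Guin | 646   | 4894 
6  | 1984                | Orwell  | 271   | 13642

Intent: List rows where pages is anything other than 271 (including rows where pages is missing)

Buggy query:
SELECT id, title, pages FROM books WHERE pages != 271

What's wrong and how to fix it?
Bug: 'pages != 271' is unknown when pages is NULL, so NULL rows are silently excluded

Fix: Handle NULL separately with IS NULL alongside the inequality

Corrected query:
SELECT id, title, pages FROM books WHERE pages != 271 OR pages IS NULL

Result:
id | title               | pages
---+---------------------+------
1  | The Dispossessed    | 703  
2  | The Silmarillion    | NULL 
3  | The Caves of Steel  | 597  
4  | 1984                | 203  
5  | The Lathe of Heaven | 646  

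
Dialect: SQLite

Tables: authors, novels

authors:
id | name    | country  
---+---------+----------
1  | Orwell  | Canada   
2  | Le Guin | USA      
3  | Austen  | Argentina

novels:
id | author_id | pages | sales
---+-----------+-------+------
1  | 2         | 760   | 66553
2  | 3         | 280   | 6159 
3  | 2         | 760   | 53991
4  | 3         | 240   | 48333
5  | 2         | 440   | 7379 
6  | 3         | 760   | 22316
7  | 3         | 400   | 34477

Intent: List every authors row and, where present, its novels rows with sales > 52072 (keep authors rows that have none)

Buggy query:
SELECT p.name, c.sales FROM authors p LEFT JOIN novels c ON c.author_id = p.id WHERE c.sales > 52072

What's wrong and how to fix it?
Bug: Filtering c.sales in WHERE discards the NULL rows produced by LEFT JOIN, turning it into an inner join

Fix: Move the right-table condition into the ON clause so unmatched parents are kept

Corrected query:
SELECT p.name, c.sales FROM authors p LEFT JOIN novels c ON c.author_id = p.id AND c.sales > 52072

Result:
name    | sales
--------+------
Orwell  | NULL 
Le Guin | 53991
Le Guin | 66553
Austen  | NULL 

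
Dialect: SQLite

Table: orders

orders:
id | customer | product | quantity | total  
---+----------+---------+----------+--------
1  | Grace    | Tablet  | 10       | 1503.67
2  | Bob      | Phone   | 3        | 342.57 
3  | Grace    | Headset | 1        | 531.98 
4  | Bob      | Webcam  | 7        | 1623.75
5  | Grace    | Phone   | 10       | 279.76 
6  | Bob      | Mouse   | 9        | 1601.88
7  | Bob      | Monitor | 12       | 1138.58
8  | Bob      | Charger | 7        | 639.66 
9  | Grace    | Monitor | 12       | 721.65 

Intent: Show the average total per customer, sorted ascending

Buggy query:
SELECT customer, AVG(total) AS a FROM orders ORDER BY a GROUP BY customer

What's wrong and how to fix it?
Bug: GROUP BY must precede ORDER BY

Fix: Move ORDER BY to the end, after GROUP BY

Corrected query:
SELECT customer, AVG(total) AS a FROM orders GROUP BY customer ORDER BY a

Result:
customer | a       
---------+---------
Grace    | 759.265 
Bob      | 1069.288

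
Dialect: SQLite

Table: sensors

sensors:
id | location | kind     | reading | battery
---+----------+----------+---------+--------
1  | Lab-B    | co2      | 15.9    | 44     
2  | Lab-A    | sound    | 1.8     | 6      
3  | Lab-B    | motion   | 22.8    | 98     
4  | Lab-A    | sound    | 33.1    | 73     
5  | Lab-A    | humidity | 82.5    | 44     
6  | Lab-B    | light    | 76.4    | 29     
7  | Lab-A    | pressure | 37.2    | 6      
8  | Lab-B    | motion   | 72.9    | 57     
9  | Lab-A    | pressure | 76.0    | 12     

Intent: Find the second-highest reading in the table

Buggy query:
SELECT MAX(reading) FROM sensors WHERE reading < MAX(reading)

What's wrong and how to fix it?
Bug: The inner MAX is an aggregate inside WHERE, which is not allowed

Fix: Put the inner MAX in a scalar subquery

Corrected query:
SELECT MAX(reading) FROM sensors WHERE reading < (SELECT MAX(reading) FROM sensors)

Result:
MAX(reading)
------------
76.4        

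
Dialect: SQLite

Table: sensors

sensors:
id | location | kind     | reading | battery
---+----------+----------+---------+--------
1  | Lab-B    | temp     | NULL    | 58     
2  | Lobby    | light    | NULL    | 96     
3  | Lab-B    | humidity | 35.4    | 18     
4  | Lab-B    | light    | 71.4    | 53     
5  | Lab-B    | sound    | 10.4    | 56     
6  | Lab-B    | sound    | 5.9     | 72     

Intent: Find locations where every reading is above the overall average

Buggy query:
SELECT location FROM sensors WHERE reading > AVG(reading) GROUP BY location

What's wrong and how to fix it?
Bug: AVG() is an aggregate; it can't sit directly in WHERE

Fix: Use a subquery for AVG and a HAVING MIN(...) filter so the condition holds for every row in the group

Corrected query:
SELECT location FROM sensors GROUP BY location HAVING MIN(reading) > (SELECT AVG(reading) FROM sensors)

Result:
(no rows)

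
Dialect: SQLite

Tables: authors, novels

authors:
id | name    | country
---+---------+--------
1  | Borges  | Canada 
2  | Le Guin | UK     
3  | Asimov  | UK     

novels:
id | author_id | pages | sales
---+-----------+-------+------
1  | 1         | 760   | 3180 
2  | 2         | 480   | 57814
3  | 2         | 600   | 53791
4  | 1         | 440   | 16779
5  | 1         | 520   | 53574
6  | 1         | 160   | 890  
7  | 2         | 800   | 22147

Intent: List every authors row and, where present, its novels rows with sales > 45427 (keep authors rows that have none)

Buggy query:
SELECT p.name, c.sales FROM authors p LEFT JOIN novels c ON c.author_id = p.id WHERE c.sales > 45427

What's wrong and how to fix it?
Bug: A WHERE condition on the right-hand table after LEFT JOIN drops unmatched parents

Fix: Put 'c.sales > 45427' in the JOIN's ON clause instead of WHERE

Corrected query:
SELECT p.name, c.sales FROM authors p LEFT JOIN novels c ON c.author_id = p.id AND c.sales > 45427

Result:
name    | sales
--------+------
Borges  | 53574
Le Guin | 53791
Le Guin | 57814
Asimov  | NULL 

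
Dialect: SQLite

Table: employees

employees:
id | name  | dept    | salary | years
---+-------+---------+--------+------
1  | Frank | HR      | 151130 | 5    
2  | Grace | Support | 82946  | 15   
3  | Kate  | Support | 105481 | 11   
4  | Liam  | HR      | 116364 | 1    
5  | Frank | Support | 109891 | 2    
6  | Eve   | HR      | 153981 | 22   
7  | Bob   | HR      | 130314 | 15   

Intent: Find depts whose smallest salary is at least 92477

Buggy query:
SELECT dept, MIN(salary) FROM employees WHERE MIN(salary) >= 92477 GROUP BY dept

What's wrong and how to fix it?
Bug: Aggregates like MIN are computed per group after WHERE runs

Fix: Use HAVING for the per-group MIN condition

Corrected query:
SELECT dept, MIN(salary) FROM employees GROUP BY dept HAVING MIN(salary) >= 92477

Result:
dept | MIN(salary)
-----+------------
HR   | 116364     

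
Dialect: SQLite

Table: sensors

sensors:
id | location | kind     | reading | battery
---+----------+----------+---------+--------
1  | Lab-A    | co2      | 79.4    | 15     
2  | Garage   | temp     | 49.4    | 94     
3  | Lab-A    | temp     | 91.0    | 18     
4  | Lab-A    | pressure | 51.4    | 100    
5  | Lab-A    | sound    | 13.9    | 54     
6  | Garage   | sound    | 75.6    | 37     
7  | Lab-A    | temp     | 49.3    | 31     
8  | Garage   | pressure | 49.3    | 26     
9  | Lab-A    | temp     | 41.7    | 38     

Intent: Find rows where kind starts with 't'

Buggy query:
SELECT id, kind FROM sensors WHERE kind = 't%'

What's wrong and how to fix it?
Bug: Wildcards only work with LIKE; '=' treats '%' as a literal character

Fix: Replace '=' with LIKE so 't%' is treated as a pattern

Corrected query:
SELECT id, kind FROM sensors WHERE kind LIKE 't%'

Result:
id | kind
---+-----
2  | temp
3  | temp
7  | temp
9  | temp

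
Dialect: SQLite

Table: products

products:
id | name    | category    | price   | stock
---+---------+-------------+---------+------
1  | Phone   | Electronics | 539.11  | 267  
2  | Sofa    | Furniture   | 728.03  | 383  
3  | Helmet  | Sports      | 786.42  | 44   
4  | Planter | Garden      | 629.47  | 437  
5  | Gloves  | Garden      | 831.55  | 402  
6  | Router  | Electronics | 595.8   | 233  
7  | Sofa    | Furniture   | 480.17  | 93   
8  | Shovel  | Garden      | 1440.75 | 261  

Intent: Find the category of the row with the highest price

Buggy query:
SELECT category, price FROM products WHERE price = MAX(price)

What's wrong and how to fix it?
Bug: MAX(price) is an aggregate and cannot be used directly in WHERE

Fix: Wrap MAX in a scalar subquery so WHERE compares against a single value

Corrected query:
SELECT category, price FROM products WHERE price = (SELECT MAX(price) FROM products)

Result:
category | price  
---------+--------
Garden   | 1440.75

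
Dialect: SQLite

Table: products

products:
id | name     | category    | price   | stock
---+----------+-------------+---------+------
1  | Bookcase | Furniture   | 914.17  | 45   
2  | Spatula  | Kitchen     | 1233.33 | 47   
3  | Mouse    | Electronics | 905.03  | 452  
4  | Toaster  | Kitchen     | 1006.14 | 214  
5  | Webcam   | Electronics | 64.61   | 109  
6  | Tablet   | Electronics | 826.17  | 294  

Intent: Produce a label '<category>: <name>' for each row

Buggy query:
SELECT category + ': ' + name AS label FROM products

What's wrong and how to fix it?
Bug: SQLite uses || for string concatenation; + coerces text to numbers (yielding 0)

Fix: Use the || operator for string concatenation

Corrected query:
SELECT category || ': ' || name AS label FROM products

Result:
label              
-------------------
Furniture: Bookcase
Kitchen: Spatula   
Electronics: Mouse 
Kitchen: Toaster   
Electronics: Webcam
Electronics: Tablet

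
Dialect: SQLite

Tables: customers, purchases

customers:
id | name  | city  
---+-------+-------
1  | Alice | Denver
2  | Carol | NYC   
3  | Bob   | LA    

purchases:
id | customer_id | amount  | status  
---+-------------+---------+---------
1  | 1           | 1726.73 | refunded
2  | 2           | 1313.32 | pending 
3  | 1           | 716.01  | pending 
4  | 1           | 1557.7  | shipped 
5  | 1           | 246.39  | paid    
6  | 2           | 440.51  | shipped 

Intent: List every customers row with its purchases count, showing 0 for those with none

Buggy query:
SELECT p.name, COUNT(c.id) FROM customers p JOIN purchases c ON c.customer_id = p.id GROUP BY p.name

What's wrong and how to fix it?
Bug: INNER JOIN drops customers rows that have no matching purchases rows

Fix: Use LEFT JOIN so parents without children still appear (COUNT(c.id) gives 0)

Corrected query:
SELECT p.name, COUNT(c.id) FROM customers p LEFT JOIN purchases c ON c.customer_id = p.id GROUP BY p.name

Result:
name  | COUNT(c.id)
------+------------
Alice | 4          
Bob   | 0          
Carol | 2          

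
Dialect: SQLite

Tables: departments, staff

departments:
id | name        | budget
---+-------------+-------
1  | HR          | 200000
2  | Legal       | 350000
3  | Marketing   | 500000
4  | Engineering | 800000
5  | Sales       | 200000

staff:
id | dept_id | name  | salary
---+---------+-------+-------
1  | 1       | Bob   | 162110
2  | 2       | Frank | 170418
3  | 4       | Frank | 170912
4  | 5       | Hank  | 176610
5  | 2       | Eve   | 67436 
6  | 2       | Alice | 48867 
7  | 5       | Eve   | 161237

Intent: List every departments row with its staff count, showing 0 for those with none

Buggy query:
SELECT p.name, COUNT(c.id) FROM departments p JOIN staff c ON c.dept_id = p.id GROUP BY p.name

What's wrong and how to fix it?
Bug: INNER JOIN drops departments rows that have no matching staff rows

Fix: Switch to LEFT JOIN to retain unmatched parent rows

Corrected query:
SELECT p.name, COUNT(c.id) FROM departments p LEFT JOIN staff c ON c.dept_id = p.id GROUP BY p.name

Result:
name        | COUNT(c.id)
------------+------------
Engineering | 1          
HR          | 1          
Legal       | 3          
Marketing   | 0          
Sales       | 2          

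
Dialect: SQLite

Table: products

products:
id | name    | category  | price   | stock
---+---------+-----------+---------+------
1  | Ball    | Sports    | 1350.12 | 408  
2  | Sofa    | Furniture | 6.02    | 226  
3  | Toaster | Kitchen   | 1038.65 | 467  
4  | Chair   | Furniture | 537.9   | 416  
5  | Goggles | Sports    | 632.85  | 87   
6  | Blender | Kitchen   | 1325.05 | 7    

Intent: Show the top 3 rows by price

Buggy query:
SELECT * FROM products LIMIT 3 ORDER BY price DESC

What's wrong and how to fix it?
Bug: ORDER BY cannot follow LIMIT; LIMIT is the final clause

Fix: Swap the clauses: ORDER BY first, then LIMIT

Corrected query:
SELECT * FROM products ORDER BY price DESC LIMIT 3

Result:
id | name    | category | price   | stock
---+---------+----------+---------+------
1  | Ball    | Sports   | 1350.12 | 408  
6  | Blender | Kitchen  | 1325.05 | 7    
3  | Toaster | Kitchen  | 1038.65 | 467  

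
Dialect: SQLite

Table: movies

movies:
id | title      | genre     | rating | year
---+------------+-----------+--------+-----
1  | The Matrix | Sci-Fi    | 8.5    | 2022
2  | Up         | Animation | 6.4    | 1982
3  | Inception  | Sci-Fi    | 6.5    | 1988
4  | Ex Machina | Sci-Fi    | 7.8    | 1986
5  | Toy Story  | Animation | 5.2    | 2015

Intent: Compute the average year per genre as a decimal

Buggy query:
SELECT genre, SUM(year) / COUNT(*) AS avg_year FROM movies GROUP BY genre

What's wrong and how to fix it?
Bug: SUM(year) and COUNT(*) are both integers; the division truncates the fractional part

Fix: Multiply by 1.0 (or CAST to REAL) to force floating-point division

Corrected query:
SELECT genre, SUM(year) * 1.0 / COUNT(*) AS avg_year FROM movies GROUP BY genre

Result:
genre     | avg_year   
----------+------------
Animation | 1998.5     
Sci-Fi    | 1998.666667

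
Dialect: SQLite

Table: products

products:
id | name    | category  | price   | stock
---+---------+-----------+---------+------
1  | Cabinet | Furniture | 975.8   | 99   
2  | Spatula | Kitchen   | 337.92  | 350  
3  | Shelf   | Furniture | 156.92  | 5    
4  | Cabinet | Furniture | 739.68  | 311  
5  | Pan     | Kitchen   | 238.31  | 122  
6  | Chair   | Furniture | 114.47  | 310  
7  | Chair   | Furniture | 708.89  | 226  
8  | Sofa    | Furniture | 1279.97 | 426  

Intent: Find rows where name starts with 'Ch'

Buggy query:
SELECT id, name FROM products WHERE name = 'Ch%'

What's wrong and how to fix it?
Bug: Wildcards only work with LIKE; '=' treats '%' as a literal character

Fix: Use LIKE for wildcard pattern matching

Corrected query:
SELECT id, name FROM products WHERE name LIKE 'Ch%'

Result:
id | name 
---+------
6  | Chair
7  | Chair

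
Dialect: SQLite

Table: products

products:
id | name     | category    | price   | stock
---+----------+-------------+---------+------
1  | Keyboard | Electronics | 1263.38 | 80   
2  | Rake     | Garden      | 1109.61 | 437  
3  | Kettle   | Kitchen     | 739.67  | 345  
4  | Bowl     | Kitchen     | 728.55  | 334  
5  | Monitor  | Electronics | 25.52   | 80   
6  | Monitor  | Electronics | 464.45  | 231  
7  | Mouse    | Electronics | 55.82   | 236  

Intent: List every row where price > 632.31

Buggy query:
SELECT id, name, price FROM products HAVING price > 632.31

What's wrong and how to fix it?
Bug: This is a non-aggregate query (no GROUP BY, no aggregates), so in SQLite the HAVING clause is invalid here; a row-level condition belongs in WHERE

Fix: Use WHERE for row-level filtering

Corrected query:
SELECT id, name, price FROM products WHERE price > 632.31

Result:
id | name     | price  
---+----------+--------
1  | Keyboard | 1263.38
2  | Rake     | 1109.61
3  | Kettle   | 739.67 
4  | Bowl     | 728.55 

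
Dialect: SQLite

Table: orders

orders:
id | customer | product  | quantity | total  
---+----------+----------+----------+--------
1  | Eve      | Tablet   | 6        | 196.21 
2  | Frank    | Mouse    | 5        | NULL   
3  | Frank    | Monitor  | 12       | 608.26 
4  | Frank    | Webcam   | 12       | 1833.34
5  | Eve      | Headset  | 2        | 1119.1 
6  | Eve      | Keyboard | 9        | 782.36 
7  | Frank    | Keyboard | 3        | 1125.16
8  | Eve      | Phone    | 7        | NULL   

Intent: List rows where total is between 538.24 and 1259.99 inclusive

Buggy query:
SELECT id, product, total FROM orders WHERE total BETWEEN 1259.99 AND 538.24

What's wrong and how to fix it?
Bug: BETWEEN expects the lower bound first; with 1259.99 AND 538.24 the range is empty

Fix: Write BETWEEN 538.24 AND 1259.99

Corrected query:
SELECT id, product, total FROM orders WHERE total BETWEEN 538.24 AND 1259.99

Result:
id | product  | total  
---+----------+--------
3  | Monitor  | 608.26 
5  | Headset  | 1119.1 
6  | Keyboard | 782.36 
7  | Keyboard | 1125.16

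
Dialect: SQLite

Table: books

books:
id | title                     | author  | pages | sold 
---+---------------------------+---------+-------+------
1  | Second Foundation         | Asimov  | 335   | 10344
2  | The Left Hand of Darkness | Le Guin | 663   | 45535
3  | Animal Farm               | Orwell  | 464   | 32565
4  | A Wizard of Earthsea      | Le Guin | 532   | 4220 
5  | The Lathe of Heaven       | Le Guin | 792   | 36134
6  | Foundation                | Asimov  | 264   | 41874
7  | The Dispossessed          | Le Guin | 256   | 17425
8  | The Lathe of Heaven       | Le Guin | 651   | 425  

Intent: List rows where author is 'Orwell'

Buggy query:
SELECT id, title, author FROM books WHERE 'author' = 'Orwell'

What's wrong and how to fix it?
Bug: Single quotes denote string literals in SQL; the column name is being compared as a constant string

Fix: Reference the column as author without single quotes

Corrected query:
SELECT id, title, author FROM books WHERE author = 'Orwell'

Result:
id | title       | author
---+-------------+-------
3  | Animal Farm | Orwell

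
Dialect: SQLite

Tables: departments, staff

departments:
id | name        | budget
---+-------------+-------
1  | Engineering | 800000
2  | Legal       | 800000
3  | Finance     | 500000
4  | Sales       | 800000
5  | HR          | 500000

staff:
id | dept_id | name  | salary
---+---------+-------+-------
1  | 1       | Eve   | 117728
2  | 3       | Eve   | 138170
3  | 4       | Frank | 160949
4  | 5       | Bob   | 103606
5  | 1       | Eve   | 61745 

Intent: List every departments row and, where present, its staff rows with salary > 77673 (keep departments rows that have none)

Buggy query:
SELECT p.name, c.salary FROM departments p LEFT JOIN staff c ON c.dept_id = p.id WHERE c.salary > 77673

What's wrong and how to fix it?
Bug: A WHERE condition on the right-hand table after LEFT JOIN drops unmatched parents

Fix: Move the right-table condition into the ON clause so unmatched parents are kept

Corrected query:
SELECT p.name, c.salary FROM departments p LEFT JOIN staff c ON c.dept_id = p.id AND c.salary > 77673

Result:
name        | salary
------------+-------
Engineering | 117728
Legal       | NULL  
Finance     | 138170
Sales       | 160949
HR          | 103606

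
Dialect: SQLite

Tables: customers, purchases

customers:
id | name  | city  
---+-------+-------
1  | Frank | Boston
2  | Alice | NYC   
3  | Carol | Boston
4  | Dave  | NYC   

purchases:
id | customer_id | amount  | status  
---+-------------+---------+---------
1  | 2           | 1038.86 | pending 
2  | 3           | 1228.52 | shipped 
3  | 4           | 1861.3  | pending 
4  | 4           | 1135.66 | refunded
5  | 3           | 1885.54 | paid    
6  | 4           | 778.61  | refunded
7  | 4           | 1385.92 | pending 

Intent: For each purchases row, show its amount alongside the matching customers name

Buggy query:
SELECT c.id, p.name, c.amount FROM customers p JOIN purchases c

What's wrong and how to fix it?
Bug: JOIN with no ON clause produces a cartesian product; every purchases row pairs with every customers row

Fix: Add ON c.customer_id = p.id to the JOIN

Corrected query:
SELECT c.id, p.name, c.amount FROM customers p JOIN purchases c ON c.customer_id = p.id

Result:
id | name  | amount 
---+-------+--------
1  | Alice | 1038.86
2  | Carol | 1228.52
3  | Dave  | 1861.3 
4  | Dave  | 1135.66
5  | Carol | 1885.54
6  | Dave  | 778.61 
7  | Dave  | 1385.92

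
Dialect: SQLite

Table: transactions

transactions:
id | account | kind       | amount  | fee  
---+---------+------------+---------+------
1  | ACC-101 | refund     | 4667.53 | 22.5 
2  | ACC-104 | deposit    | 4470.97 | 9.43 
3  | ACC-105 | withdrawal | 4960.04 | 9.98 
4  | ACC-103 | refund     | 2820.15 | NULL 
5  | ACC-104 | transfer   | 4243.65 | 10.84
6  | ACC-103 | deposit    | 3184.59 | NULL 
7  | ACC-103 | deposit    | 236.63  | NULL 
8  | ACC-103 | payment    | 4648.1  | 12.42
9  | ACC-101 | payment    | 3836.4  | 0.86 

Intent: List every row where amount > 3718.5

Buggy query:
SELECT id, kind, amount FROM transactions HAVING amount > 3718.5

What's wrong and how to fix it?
Bug: HAVING filters the output of aggregation, but this query has no GROUP BY and no aggregate functions, so SQLite rejects it (HAVING clause on a non-aggregate query); the condition here is per row

Fix: Use WHERE for row-level filtering

Corrected query:
SELECT id, kind, amount FROM transactions WHERE amount > 3718.5

Result:
id | kind       | amount 
---+------------+--------
1  | refund     | 4667.53
2  | deposit    | 4470.97
3  | withdrawal | 4960.04
5  | transfer   | 4243.65
8  | payment    | 4648.1 
9  | payment    | 3836.4 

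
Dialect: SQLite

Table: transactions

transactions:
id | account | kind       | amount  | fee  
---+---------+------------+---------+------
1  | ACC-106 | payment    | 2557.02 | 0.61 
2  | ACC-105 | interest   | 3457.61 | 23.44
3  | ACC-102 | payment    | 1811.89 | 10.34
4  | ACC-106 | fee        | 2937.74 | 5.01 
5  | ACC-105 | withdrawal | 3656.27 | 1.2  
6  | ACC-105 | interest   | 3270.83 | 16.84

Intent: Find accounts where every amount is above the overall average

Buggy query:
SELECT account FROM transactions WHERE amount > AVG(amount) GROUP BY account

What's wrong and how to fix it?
Bug: WHERE evaluates per row before aggregation, so AVG() is unavailable

Fix: Compute the overall average in a scalar subquery and compare each group's MIN against it in HAVING

Corrected query:
SELECT account FROM transactions GROUP BY account HAVING MIN(amount) > (SELECT AVG(amount) FROM transactions)

Result:
account
-------
ACC-105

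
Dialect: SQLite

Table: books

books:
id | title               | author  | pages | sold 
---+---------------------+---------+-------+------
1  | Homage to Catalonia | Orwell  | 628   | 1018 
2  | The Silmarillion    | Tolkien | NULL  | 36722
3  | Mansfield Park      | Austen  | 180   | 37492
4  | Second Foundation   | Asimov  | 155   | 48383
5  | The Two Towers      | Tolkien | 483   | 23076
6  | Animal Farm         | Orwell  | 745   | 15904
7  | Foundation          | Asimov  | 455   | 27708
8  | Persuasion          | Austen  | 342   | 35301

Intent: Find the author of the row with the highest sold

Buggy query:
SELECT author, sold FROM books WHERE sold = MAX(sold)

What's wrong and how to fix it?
Bug: MAX(sold) is an aggregate and cannot be used directly in WHERE

Fix: Wrap MAX in a scalar subquery so WHERE compares against a single value

Corrected query:
SELECT author, sold FROM books WHERE sold = (SELECT MAX(sold) FROM books)

Result:
author | sold 
-------+------
Asimov | 48383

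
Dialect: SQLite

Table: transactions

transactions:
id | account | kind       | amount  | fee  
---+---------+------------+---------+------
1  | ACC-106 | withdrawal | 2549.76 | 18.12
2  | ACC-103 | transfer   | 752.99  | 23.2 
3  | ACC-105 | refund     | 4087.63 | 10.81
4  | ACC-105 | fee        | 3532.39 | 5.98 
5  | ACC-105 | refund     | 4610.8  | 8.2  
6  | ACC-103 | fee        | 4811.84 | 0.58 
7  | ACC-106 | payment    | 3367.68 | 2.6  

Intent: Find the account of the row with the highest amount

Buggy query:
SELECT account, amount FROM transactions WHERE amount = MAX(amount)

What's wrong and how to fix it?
Bug: WHERE is evaluated per row; an aggregate over the whole table isn't defined there

Fix: Use a subquery: WHERE amount = (SELECT MAX(amount) FROM transactions)

Corrected query:
SELECT account, amount FROM transactions WHERE amount = (SELECT MAX(amount) FROM transactions)

Result:
account | amount 
--------+--------
ACC-103 | 4811.84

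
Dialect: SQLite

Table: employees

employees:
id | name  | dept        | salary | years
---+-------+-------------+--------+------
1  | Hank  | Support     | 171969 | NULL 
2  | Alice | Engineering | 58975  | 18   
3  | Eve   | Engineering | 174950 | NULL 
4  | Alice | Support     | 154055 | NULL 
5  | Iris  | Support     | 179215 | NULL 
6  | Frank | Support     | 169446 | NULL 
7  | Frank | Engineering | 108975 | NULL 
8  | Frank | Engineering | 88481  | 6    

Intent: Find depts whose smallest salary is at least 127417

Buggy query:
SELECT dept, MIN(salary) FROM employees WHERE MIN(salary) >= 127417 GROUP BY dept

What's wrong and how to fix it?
Bug: MIN() in WHERE is a misuse of aggregate

Fix: Use HAVING for the per-group MIN condition

Corrected query:
SELECT dept, MIN(salary) FROM employees GROUP BY dept HAVING MIN(salary) >= 127417

Result:
dept    | MIN(salary)
--------+------------
Support | 154055     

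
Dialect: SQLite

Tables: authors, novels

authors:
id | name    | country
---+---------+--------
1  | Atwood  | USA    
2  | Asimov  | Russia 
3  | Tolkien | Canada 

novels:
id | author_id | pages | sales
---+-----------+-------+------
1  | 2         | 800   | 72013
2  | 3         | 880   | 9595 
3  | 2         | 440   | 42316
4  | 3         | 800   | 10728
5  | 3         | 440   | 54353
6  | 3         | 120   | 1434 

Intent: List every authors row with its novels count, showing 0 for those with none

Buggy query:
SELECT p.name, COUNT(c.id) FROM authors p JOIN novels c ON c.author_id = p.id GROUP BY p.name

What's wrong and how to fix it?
Bug: INNER JOIN drops authors rows that have no matching novels rows

Fix: Switch to LEFT JOIN to retain unmatched parent rows

Corrected query:
SELECT p.name, COUNT(c.id) FROM authors p LEFT JOIN novels c ON c.author_id = p.id GROUP BY p.name

Result:
name    | COUNT(c.id)
--------+------------
Asimov  | 2          
Atwood  | 0          
Tolkien | 4          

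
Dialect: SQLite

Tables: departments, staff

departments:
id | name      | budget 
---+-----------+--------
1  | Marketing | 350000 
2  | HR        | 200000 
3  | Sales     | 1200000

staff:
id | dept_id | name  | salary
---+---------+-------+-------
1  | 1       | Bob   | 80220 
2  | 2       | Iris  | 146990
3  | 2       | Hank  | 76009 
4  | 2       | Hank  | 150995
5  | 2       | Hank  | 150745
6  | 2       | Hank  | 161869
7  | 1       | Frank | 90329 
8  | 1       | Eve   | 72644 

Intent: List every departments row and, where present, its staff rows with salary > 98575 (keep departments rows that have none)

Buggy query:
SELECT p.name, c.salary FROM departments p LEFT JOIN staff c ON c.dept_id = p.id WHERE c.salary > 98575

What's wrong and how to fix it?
Bug: A WHERE condition on the right-hand table after LEFT JOIN drops unmatched parents

Fix: Put 'c.salary > 98575' in the JOIN's ON clause instead of WHERE

Corrected query:
SELECT p.name, c.salary FROM departments p LEFT JOIN staff c ON c.dept_id = p.id AND c.salary > 98575

Result:
name      | salary
----------+-------
Marketing | NULL  
HR        | 146990
HR        | 150745
HR        | 150995
HR        | 161869
Sales     | NULL  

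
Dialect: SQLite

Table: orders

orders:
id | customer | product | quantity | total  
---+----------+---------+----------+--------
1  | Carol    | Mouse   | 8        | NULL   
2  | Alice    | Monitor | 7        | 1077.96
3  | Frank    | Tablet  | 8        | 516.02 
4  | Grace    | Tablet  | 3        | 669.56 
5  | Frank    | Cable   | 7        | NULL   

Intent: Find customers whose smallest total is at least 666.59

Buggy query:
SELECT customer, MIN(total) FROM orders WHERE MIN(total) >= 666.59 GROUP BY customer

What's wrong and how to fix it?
Bug: MIN() in WHERE is a misuse of aggregate

Fix: Replace WHERE with HAVING after the GROUP BY

Corrected query:
SELECT customer, MIN(total) FROM orders GROUP BY customer HAVING MIN(total) >= 666.59

Result:
customer | MIN(total)
---------+-----------
Alice    | 1077.96   
Grace    | 669.56    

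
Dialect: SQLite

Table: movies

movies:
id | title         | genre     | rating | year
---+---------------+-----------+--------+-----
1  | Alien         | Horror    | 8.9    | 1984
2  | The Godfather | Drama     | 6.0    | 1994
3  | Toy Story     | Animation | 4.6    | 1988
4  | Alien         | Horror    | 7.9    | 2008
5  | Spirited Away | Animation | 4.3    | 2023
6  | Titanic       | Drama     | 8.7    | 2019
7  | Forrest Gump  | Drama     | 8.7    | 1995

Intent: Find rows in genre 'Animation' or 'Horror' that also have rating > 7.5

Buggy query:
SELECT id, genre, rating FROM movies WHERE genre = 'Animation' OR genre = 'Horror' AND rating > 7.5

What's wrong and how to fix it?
Bug: AND binds tighter than OR, so this parses as genre = 'Animation' OR (genre = 'Horror' AND rating > 7.5)

Fix: Group the OR with parentheses (or use IN), then AND the threshold

Corrected query:
SELECT id, genre, rating FROM movies WHERE (genre = 'Animation' OR genre = 'Horror') AND rating > 7.5

Result:
id | genre  | rating
---+--------+-------
1  | Horror | 8.9   
4  | Horror | 7.9   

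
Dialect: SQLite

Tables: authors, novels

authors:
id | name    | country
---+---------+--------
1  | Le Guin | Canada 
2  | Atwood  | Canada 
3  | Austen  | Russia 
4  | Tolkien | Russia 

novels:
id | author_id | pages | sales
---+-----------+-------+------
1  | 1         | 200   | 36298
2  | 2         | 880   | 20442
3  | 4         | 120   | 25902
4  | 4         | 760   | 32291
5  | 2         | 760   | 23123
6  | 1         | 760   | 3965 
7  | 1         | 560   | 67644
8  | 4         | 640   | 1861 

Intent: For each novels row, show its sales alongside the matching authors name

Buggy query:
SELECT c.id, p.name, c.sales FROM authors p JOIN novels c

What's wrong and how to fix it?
Bug: JOIN with no ON clause produces a cartesian product; every novels row pairs with every authors row

Fix: Add ON c.author_id = p.id to the JOIN

Corrected query:
SELECT c.id, p.name, c.sales FROM authors p JOIN novels c ON c.author_id = p.id

Result:
id | name    | sales
---+---------+------
1  | Le Guin | 36298
2  | Atwood  | 20442
3  | Tolkien | 25902
4  | Tolkien | 32291
5  | Atwood  | 23123
6  | Le Guin | 3965 
7  | Le Guin | 67644
8  | Tolkien | 1861 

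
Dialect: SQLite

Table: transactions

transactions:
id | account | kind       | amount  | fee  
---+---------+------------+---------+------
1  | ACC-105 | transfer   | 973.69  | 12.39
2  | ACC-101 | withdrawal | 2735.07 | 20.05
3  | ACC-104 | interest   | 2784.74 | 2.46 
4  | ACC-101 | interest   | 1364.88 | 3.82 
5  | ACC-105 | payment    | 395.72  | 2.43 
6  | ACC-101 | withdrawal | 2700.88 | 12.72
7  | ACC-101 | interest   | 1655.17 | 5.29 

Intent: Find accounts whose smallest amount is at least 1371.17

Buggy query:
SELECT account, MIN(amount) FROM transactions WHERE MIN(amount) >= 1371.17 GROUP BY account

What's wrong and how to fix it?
Bug: MIN() in WHERE is a misuse of aggregate

Fix: Use HAVING for the per-group MIN condition

Corrected query:
SELECT account, MIN(amount) FROM transactions GROUP BY account HAVING MIN(amount) >= 1371.17

Result:
account | MIN(amount)
--------+------------
ACC-104 | 2784.74    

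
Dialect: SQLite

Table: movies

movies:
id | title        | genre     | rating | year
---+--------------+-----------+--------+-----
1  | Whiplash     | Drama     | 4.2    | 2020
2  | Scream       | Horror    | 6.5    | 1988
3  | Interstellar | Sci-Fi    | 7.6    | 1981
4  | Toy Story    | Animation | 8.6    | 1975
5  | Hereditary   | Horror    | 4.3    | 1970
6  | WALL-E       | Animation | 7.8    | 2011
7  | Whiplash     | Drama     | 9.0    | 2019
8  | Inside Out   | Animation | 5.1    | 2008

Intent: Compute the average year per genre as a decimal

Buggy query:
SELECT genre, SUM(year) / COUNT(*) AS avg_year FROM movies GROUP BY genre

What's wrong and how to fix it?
Bug: SUM(year) and COUNT(*) are both integers; the division truncates the fractional part

Fix: Multiply by 1.0 (or CAST to REAL) to force floating-point division

Corrected query:
SELECT genre, SUM(year) * 1.0 / COUNT(*) AS avg_year FROM movies GROUP BY genre

Result:
genre     | avg_year
----------+---------
Animation | 1998    
Drama     | 2019.5  
Horror    | 1979    
Sci-Fi    | 1981    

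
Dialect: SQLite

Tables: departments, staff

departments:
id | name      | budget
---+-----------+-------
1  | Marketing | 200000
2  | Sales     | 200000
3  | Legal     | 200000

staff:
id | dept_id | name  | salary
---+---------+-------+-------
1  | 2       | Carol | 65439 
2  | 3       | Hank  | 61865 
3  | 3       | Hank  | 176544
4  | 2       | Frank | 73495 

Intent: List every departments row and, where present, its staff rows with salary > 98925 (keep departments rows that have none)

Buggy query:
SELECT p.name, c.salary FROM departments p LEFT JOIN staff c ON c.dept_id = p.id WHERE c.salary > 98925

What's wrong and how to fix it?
Bug: Filtering c.salary in WHERE discards the NULL rows produced by LEFT JOIN, turning it into an inner join

Fix: Move the right-table condition into the ON clause so unmatched parents are kept

Corrected query:
SELECT p.name, c.salary FROM departments p LEFT JOIN staff c ON c.dept_id = p.id AND c.salary > 98925

Result:
name      | salary
----------+-------
Marketing | NULL  
Sales     | NULL  
Legal     | 176544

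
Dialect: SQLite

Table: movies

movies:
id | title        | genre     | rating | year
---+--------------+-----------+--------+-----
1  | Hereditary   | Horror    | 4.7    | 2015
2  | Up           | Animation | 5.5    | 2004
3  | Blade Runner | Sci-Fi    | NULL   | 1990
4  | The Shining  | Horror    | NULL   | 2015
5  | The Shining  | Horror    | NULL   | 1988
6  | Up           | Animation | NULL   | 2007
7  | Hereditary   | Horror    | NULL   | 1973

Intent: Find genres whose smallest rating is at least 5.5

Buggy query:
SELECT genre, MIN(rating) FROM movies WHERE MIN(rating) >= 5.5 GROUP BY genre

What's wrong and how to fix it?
Bug: Aggregates like MIN are computed per group after WHERE runs

Fix: Replace WHERE with HAVING after the GROUP BY

Corrected query:
SELECT genre, MIN(rating) FROM movies GROUP BY genre HAVING MIN(rating) >= 5.5

Result:
genre     | MIN(rating)
----------+------------
Animation | 5.5        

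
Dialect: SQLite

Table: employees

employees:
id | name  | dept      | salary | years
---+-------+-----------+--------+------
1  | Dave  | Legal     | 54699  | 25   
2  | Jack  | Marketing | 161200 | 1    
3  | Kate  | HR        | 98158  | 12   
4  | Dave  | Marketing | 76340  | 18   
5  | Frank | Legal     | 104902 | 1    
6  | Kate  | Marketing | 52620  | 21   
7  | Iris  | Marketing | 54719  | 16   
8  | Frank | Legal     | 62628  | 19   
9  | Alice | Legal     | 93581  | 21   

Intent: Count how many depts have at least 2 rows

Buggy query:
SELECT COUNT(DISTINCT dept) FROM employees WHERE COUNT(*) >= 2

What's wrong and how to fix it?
Bug: WHERE filters individual rows, not groups, so a group-level COUNT is invalid there

Fix: Group first with HAVING COUNT(*) >= 2, then COUNT the resulting groups

Corrected query:
SELECT COUNT(*) FROM (SELECT dept FROM employees GROUP BY dept HAVING COUNT(*) >= 2)

Result:
COUNT(*)
--------
2       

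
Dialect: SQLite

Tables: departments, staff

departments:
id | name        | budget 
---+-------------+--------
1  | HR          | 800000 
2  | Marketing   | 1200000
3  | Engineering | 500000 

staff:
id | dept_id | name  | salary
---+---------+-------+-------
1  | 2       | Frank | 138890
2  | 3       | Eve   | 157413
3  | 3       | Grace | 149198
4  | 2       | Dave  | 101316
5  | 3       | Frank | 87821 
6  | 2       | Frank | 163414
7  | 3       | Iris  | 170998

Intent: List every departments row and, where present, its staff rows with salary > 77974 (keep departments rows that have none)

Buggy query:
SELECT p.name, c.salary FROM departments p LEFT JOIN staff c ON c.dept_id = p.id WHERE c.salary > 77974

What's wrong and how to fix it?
Bug: Filtering c.salary in WHERE discards the NULL rows produced by LEFT JOIN, turning it into an inner join

Fix: Put 'c.salary > 77974' in the JOIN's ON clause instead of WHERE

Corrected query:
SELECT p.name, c.salary FROM departments p LEFT JOIN staff c ON c.dept_id = p.id AND c.salary > 77974

Result:
name        | salary
------------+-------
HR          | NULL  
Marketing   | 101316
Marketing   | 138890
Marketing   | 163414
Engineering | 87821 
Engineering | 149198
Engineering | 157413
Engineering | 170998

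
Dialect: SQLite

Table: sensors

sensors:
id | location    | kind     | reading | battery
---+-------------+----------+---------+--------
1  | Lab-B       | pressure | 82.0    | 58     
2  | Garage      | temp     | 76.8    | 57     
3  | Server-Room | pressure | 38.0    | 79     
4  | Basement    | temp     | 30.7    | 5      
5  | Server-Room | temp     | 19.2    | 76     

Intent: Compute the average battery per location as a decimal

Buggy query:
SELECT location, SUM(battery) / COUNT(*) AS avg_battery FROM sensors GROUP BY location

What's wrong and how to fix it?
Bug: Both operands are integers, so '/' performs integer division and truncates

Fix: Cast one side to REAL so the division keeps the fractional part

Corrected query:
SELECT location, SUM(battery) * 1.0 / COUNT(*) AS avg_battery FROM sensors GROUP BY location

Result:
location    | avg_battery
------------+------------
Basement    | 5          
Garage      | 57         
Lab-B       | 58         
Server-Room | 77.5       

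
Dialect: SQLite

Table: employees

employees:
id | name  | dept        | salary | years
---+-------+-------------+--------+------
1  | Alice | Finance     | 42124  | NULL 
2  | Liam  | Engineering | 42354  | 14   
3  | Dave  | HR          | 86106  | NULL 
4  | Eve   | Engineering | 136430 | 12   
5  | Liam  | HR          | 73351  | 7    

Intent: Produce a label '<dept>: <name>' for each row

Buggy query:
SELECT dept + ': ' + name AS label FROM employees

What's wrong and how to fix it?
Bug: SQLite uses || for string concatenation; + coerces text to numbers (yielding 0)

Fix: Replace + with || to concatenate text

Corrected query:
SELECT dept || ': ' || name AS label FROM employees

Result:
label            
-----------------
Finance: Alice   
Engineering: Liam
HR: Dave         
Engineering: Eve 
HR: Liam         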